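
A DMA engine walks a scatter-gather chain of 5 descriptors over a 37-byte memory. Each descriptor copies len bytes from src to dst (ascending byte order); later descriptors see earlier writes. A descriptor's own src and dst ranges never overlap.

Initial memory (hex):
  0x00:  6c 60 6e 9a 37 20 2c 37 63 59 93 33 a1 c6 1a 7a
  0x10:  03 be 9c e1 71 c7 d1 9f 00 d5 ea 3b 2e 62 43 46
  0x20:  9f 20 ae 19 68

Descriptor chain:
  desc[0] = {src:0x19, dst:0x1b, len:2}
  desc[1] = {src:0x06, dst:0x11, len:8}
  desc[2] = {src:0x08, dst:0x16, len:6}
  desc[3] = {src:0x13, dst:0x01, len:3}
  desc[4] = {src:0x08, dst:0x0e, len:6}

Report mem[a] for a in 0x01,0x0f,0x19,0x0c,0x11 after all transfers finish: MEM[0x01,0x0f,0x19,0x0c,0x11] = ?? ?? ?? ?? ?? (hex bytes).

[0] 0x19->0x1b len=2 : d5 ea
[1] 0x06->0x11 len=8 : 2c 37 63 59 93 33 a1 c6
[2] 0x08->0x16 len=6 : 63 59 93 33 a1 c6
[3] 0x13->0x01 len=3 : 63 59 93
[4] 0x08->0x0e len=6 : 63 59 93 33 a1 c6
query mem[0x01]=0x63, mem[0x0f]=0x59, mem[0x19]=0x33, mem[0x0c]=0xa1, mem[0x11]=0x33

MEM[0x01,0x0f,0x19,0x0c,0x11] = 63 59 33 a1 33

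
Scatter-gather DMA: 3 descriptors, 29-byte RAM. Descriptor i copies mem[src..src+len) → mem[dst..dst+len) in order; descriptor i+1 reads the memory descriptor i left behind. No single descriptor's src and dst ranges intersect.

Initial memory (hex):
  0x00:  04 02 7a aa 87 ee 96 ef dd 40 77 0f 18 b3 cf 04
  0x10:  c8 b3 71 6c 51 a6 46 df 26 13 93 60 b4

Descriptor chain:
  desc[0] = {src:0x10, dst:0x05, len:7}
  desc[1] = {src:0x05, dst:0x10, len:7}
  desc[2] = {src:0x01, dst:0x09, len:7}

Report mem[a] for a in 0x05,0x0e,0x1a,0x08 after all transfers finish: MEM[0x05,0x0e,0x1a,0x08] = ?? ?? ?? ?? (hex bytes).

[0] 0x10->0x05 len=7 : c8 b3 71 6c 51 a6 46
[1] 0x05->0x10 len=7 : c8 b3 71 6c 51 a6 46
[2] 0x01->0x09 len=7 : 02 7a aa 87 c8 b3 71
query mem[0x05]=0xc8, mem[0x0e]=0xb3, mem[0x1a]=0x93, mem[0x08]=0x6c

MEM[0x05,0x0e,0x1a,0x08] = c8 b3 93 6c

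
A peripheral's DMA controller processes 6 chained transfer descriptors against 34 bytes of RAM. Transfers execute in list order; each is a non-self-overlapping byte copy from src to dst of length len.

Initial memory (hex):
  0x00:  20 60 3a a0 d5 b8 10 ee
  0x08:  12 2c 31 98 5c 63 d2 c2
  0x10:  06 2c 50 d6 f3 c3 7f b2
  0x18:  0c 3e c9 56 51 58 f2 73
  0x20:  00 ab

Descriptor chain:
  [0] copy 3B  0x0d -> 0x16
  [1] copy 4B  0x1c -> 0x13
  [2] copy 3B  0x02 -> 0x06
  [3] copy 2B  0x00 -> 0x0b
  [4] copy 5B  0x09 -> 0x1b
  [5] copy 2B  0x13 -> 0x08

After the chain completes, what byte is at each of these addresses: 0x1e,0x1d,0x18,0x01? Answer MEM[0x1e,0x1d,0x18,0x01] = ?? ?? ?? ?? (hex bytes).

MEM[0x1e,0x1d,0x18,0x01] = 60 20 c2 60

  after D0: wrote 3B at 0x16 = 63d2c2
  after D1: wrote 4B at 0x13 = 5158f273
  after D2: wrote 3B at 0x06 = 3aa0d5
  after D3: wrote 2B at 0x0b = 2060
  after D4: wrote 5B at 0x1b = 2c31206063
  after D5: wrote 2B at 0x08 = 5158
query mem[0x1e]=0x60, mem[0x1d]=0x20, mem[0x18]=0xc2, mem[0x01]=0x60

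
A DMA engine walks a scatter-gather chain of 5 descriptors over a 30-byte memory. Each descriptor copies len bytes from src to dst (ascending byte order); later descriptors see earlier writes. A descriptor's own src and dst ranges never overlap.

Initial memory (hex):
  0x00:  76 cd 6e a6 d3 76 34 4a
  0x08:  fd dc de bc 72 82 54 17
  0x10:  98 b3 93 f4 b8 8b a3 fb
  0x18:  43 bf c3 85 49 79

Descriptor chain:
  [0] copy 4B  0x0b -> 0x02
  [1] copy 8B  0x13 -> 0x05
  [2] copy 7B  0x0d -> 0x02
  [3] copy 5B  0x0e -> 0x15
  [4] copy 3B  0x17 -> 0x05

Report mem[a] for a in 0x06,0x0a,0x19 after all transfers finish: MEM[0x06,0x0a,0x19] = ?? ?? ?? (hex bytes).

  after D0: wrote 4B at 0x02 = bc728254
  after D1: wrote 8B at 0x05 = f4b88ba3fb43bfc3
  after D2: wrote 7B at 0x02 = 82541798b393f4
  after D3: wrote 5B at 0x15 = 541798b393
  after D4: wrote 3B at 0x05 = 98b393
query mem[0x06]=0xb3, mem[0x0a]=0x43, mem[0x19]=0x93

MEM[0x06,0x0a,0x19] = b3 43 93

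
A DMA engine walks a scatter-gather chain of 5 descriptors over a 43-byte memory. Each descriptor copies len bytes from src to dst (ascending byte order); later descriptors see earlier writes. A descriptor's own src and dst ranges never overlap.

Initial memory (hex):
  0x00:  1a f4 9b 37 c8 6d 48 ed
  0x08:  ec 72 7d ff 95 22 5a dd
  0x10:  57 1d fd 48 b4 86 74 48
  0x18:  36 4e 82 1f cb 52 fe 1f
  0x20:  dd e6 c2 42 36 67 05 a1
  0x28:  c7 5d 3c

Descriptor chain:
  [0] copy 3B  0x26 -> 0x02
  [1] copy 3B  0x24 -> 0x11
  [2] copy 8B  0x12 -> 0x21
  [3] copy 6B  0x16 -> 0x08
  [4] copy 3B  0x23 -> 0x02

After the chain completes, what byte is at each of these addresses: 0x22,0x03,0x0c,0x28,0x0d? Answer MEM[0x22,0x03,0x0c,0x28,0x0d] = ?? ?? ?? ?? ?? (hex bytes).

#0 dst[0x02+3] := {0x05,0xa1,0xc7}
#1 dst[0x11+3] := {0x36,0x67,0x05}
#2 dst[0x21+8] := {0x67,0x05,0xb4,0x86,0x74,0x48,0x36,0x4e}
#3 dst[0x08+6] := {0x74,0x48,0x36,0x4e,0x82,0x1f}
#4 dst[0x02+3] := {0xb4,0x86,0x74}
query mem[0x22]=0x05, mem[0x03]=0x86, mem[0x0c]=0x82, mem[0x28]=0x4e, mem[0x0d]=0x1f

MEM[0x22,0x03,0x0c,0x28,0x0d] = 05 86 82 4e 1f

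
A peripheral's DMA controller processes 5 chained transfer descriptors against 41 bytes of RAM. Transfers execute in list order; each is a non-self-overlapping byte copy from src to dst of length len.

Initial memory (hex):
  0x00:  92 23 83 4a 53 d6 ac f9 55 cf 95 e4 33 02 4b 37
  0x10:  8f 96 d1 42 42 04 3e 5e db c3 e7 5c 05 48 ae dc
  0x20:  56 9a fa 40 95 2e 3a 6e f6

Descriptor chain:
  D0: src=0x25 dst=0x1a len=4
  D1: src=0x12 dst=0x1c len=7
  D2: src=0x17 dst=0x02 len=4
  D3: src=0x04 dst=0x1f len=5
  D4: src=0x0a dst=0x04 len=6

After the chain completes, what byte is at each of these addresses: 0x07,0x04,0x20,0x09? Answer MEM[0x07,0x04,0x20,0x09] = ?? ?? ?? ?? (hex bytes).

MEM[0x07,0x04,0x20,0x09] = 02 95 2e 37

#0 dst[0x1a+4] := {0x2e,0x3a,0x6e,0xf6}
#1 dst[0x1c+7] := {0xd1,0x42,0x42,0x04,0x3e,0x5e,0xdb}
#2 dst[0x02+4] := {0x5e,0xdb,0xc3,0x2e}
#3 dst[0x1f+5] := {0xc3,0x2e,0xac,0xf9,0x55}
#4 dst[0x04+6] := {0x95,0xe4,0x33,0x02,0x4b,0x37}
query mem[0x07]=0x02, mem[0x04]=0x95, mem[0x20]=0x2e, mem[0x09]=0x37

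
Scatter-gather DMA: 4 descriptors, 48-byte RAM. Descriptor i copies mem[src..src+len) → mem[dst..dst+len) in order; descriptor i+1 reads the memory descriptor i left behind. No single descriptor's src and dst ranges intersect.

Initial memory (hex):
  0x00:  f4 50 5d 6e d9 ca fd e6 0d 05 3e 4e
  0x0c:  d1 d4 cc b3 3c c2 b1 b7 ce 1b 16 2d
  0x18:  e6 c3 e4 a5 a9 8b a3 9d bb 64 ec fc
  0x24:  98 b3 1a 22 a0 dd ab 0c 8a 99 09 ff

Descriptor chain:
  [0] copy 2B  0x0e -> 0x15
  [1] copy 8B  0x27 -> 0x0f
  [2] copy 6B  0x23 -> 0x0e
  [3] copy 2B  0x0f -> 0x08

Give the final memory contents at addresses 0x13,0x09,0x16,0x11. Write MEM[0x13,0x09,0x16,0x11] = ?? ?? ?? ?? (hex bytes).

D0: mem[0x15..0x16] <- [cc b3]
D1: mem[0x0f..0x16] <- [22 a0 dd ab 0c 8a 99 09]
D2: mem[0x0e..0x13] <- [fc 98 b3 1a 22 a0]
D3: mem[0x08..0x09] <- [98 b3]
query mem[0x13]=0xa0, mem[0x09]=0xb3, mem[0x16]=0x09, mem[0x11]=0x1a

MEM[0x13,0x09,0x16,0x11] = a0 b3 09 1a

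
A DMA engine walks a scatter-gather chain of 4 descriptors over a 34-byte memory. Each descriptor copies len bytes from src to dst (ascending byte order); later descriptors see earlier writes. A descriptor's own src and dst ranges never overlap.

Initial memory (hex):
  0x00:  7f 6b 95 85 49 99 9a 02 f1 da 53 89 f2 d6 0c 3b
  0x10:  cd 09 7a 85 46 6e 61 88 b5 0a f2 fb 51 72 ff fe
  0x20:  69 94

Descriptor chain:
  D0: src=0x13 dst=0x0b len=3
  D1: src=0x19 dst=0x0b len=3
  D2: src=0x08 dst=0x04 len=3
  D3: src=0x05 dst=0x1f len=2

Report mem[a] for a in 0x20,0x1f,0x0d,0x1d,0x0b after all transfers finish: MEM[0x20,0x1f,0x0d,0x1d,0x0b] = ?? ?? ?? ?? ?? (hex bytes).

[0] 0x13->0x0b len=3 : 85 46 6e
[1] 0x19->0x0b len=3 : 0a f2 fb
[2] 0x08->0x04 len=3 : f1 da 53
[3] 0x05->0x1f len=2 : da 53
query mem[0x20]=0x53, mem[0x1f]=0xda, mem[0x0d]=0xfb, mem[0x1d]=0x72, mem[0x0b]=0x0a

MEM[0x20,0x1f,0x0d,0x1d,0x0b] = 53 da fb 72 0a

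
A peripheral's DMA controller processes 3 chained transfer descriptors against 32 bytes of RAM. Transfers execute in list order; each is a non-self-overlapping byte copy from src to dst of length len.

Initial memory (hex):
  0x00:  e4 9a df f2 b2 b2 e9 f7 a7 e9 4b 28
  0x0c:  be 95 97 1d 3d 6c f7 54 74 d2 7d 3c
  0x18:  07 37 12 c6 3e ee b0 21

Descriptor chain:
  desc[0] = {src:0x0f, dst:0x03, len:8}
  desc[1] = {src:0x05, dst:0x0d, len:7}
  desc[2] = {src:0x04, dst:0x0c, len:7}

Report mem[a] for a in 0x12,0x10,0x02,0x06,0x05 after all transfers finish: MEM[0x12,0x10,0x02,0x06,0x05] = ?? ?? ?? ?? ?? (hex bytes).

MEM[0x12,0x10,0x02,0x06,0x05] = 7d 74 df f7 6c

#0 dst[0x03+8] := {0x1d,0x3d,0x6c,0xf7,0x54,0x74,0xd2,0x7d}
#1 dst[0x0d+7] := {0x6c,0xf7,0x54,0x74,0xd2,0x7d,0x28}
#2 dst[0x0c+7] := {0x3d,0x6c,0xf7,0x54,0x74,0xd2,0x7d}
query mem[0x12]=0x7d, mem[0x10]=0x74, mem[0x02]=0xdf, mem[0x06]=0xf7, mem[0x05]=0x6c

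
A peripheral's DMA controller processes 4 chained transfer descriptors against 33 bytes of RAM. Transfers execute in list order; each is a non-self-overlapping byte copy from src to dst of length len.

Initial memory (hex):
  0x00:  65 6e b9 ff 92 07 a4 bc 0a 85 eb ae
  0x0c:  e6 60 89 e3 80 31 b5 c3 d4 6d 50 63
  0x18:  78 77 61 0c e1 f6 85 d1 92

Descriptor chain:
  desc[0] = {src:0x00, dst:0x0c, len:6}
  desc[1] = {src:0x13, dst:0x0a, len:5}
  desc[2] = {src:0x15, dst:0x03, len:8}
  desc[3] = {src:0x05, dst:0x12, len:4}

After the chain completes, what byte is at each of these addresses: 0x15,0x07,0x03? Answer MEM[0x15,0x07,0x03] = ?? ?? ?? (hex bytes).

MEM[0x15,0x07,0x03] = 61 77 6d

#0 dst[0x0c+6] := {0x65,0x6e,0xb9,0xff,0x92,0x07}
#1 dst[0x0a+5] := {0xc3,0xd4,0x6d,0x50,0x63}
#2 dst[0x03+8] := {0x6d,0x50,0x63,0x78,0x77,0x61,0x0c,0xe1}
#3 dst[0x12+4] := {0x63,0x78,0x77,0x61}
query mem[0x15]=0x61, mem[0x07]=0x77, mem[0x03]=0x6d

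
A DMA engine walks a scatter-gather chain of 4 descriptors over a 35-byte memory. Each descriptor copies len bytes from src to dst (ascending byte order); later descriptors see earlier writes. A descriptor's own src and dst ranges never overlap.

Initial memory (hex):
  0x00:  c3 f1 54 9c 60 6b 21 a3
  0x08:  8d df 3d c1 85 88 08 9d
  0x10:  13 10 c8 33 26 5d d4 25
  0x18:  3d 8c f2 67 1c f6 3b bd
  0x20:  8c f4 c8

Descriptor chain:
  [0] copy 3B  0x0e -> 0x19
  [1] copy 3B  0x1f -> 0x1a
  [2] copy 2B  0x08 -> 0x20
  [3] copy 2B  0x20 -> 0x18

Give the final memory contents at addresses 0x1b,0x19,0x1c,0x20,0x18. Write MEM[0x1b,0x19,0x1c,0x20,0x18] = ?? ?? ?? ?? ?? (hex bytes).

MEM[0x1b,0x19,0x1c,0x20,0x18] = 8c df f4 8d 8d

  after D0: wrote 3B at 0x19 = 089d13
  after D1: wrote 3B at 0x1a = bd8cf4
  after D2: wrote 2B at 0x20 = 8ddf
  after D3: wrote 2B at 0x18 = 8ddf
query mem[0x1b]=0x8c, mem[0x19]=0xdf, mem[0x1c]=0xf4, mem[0x20]=0x8d, mem[0x18]=0x8d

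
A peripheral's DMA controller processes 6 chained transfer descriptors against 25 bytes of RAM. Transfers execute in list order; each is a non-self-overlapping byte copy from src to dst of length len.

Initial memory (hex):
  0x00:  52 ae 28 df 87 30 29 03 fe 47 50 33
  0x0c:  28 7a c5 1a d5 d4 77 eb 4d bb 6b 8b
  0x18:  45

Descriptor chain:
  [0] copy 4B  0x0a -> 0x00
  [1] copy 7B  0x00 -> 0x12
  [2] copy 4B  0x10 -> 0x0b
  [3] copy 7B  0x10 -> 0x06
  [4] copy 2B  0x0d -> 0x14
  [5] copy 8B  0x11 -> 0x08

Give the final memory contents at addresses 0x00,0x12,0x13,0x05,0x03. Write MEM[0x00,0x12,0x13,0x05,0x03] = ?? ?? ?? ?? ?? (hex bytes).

#0 dst[0x00+4] := {0x50,0x33,0x28,0x7a}
#1 dst[0x12+7] := {0x50,0x33,0x28,0x7a,0x87,0x30,0x29}
#2 dst[0x0b+4] := {0xd5,0xd4,0x50,0x33}
#3 dst[0x06+7] := {0xd5,0xd4,0x50,0x33,0x28,0x7a,0x87}
#4 dst[0x14+2] := {0x50,0x33}
#5 dst[0x08+8] := {0xd4,0x50,0x33,0x50,0x33,0x87,0x30,0x29}
query mem[0x00]=0x50, mem[0x12]=0x50, mem[0x13]=0x33, mem[0x05]=0x30, mem[0x03]=0x7a

MEM[0x00,0x12,0x13,0x05,0x03] = 50 50 33 30 7a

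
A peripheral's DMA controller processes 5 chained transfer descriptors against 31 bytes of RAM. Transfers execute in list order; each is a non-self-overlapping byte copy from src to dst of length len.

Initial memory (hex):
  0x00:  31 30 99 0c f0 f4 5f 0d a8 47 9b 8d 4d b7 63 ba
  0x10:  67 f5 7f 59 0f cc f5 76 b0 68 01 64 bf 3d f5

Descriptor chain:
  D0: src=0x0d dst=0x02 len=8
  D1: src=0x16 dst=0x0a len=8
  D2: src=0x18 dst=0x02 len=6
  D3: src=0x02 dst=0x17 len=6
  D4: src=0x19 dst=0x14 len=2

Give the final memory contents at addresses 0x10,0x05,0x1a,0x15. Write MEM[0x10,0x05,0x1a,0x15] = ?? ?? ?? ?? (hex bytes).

D0: mem[0x02..0x09] <- [b7 63 ba 67 f5 7f 59 0f]
D1: mem[0x0a..0x11] <- [f5 76 b0 68 01 64 bf 3d]
D2: mem[0x02..0x07] <- [b0 68 01 64 bf 3d]
D3: mem[0x17..0x1c] <- [b0 68 01 64 bf 3d]
D4: mem[0x14..0x15] <- [01 64]
query mem[0x10]=0xbf, mem[0x05]=0x64, mem[0x1a]=0x64, mem[0x15]=0x64

MEM[0x10,0x05,0x1a,0x15] = bf 64 64 64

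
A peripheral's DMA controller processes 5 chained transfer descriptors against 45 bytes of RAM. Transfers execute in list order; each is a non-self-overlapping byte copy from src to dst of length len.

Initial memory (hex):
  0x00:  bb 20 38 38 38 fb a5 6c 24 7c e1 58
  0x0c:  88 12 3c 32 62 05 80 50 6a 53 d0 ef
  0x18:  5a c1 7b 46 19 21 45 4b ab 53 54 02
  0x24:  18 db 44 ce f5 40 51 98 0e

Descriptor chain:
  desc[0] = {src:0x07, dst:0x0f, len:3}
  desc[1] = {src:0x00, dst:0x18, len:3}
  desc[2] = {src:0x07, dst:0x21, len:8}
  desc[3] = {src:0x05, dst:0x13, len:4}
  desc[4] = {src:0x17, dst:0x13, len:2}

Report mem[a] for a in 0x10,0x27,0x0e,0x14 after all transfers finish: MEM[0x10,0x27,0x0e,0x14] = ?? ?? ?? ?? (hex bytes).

D0: mem[0x0f..0x11] <- [6c 24 7c]
D1: mem[0x18..0x1a] <- [bb 20 38]
D2: mem[0x21..0x28] <- [6c 24 7c e1 58 88 12 3c]
D3: mem[0x13..0x16] <- [fb a5 6c 24]
D4: mem[0x13..0x14] <- [ef bb]
query mem[0x10]=0x24, mem[0x27]=0x12, mem[0x0e]=0x3c, mem[0x14]=0xbb

MEM[0x10,0x27,0x0e,0x14] = 24 12 3c bb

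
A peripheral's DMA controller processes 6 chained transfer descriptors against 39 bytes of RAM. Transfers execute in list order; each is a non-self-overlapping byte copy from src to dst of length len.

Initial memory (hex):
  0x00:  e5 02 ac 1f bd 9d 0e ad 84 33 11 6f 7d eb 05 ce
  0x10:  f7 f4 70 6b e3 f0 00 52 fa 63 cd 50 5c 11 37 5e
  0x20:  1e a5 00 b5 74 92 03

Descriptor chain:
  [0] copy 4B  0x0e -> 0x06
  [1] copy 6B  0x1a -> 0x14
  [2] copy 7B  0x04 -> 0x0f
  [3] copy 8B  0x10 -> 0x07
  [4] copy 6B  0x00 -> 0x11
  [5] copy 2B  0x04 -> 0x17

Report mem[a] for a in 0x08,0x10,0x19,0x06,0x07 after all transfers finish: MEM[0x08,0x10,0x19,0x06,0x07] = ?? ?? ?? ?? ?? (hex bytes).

  after D0: wrote 4B at 0x06 = 05cef7f4
  after D1: wrote 6B at 0x14 = cd505c11375e
  after D2: wrote 7B at 0x0f = bd9d05cef7f411
  after D3: wrote 8B at 0x07 = 9d05cef7f4115c11
  after D4: wrote 6B at 0x11 = e502ac1fbd9d
  after D5: wrote 2B at 0x17 = bd9d
query mem[0x08]=0x05, mem[0x10]=0x9d, mem[0x19]=0x5e, mem[0x06]=0x05, mem[0x07]=0x9d

MEM[0x08,0x10,0x19,0x06,0x07] = 05 9d 5e 05 9d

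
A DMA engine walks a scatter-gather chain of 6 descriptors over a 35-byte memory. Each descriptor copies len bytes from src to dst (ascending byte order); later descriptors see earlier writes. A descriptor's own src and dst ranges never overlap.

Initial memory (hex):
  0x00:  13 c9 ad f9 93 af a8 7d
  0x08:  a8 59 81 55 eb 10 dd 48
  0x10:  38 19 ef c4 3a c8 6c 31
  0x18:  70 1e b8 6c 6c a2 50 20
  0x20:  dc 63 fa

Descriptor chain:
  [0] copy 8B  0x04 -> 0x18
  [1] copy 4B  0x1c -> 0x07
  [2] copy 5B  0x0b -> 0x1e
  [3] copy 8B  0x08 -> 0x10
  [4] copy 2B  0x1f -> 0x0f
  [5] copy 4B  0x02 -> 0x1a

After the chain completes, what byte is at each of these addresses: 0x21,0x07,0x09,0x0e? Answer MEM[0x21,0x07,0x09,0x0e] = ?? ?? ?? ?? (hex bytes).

[0] 0x04->0x18 len=8 : 93 af a8 7d a8 59 81 55
[1] 0x1c->0x07 len=4 : a8 59 81 55
[2] 0x0b->0x1e len=5 : 55 eb 10 dd 48
[3] 0x08->0x10 len=8 : 59 81 55 55 eb 10 dd 48
[4] 0x1f->0x0f len=2 : eb 10
[5] 0x02->0x1a len=4 : ad f9 93 af
query mem[0x21]=0xdd, mem[0x07]=0xa8, mem[0x09]=0x81, mem[0x0e]=0xdd

MEM[0x21,0x07,0x09,0x0e] = dd a8 81 dd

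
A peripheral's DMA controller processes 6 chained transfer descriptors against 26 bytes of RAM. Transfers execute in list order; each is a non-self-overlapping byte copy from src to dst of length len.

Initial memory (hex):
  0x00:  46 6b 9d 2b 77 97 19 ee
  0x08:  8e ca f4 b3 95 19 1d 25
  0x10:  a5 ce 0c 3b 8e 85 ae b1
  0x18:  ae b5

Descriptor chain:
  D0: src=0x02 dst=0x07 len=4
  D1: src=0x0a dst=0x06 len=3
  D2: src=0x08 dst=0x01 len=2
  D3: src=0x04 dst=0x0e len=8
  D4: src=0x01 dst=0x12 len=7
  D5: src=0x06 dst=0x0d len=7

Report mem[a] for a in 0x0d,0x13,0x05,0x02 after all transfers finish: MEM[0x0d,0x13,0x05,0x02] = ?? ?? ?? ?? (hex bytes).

D0: mem[0x07..0x0a] <- [9d 2b 77 97]
D1: mem[0x06..0x08] <- [97 b3 95]
D2: mem[0x01..0x02] <- [95 77]
D3: mem[0x0e..0x15] <- [77 97 97 b3 95 77 97 b3]
D4: mem[0x12..0x18] <- [95 77 2b 77 97 97 b3]
D5: mem[0x0d..0x13] <- [97 b3 95 77 97 b3 95]
query mem[0x0d]=0x97, mem[0x13]=0x95, mem[0x05]=0x97, mem[0x02]=0x77

MEM[0x0d,0x13,0x05,0x02] = 97 95 97 77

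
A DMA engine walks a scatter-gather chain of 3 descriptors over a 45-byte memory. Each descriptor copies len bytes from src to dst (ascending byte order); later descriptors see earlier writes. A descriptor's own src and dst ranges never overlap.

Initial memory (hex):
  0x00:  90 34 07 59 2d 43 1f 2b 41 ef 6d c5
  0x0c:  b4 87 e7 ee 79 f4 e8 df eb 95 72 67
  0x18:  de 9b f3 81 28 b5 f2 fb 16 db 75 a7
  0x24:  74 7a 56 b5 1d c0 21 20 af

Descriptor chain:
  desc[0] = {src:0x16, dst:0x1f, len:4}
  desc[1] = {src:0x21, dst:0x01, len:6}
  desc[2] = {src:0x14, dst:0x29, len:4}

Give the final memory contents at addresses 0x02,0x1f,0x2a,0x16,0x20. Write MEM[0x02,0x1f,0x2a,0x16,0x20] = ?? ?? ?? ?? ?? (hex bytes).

MEM[0x02,0x1f,0x2a,0x16,0x20] = 9b 72 95 72 67

#0 dst[0x1f+4] := {0x72,0x67,0xde,0x9b}
#1 dst[0x01+6] := {0xde,0x9b,0xa7,0x74,0x7a,0x56}
#2 dst[0x29+4] := {0xeb,0x95,0x72,0x67}
query mem[0x02]=0x9b, mem[0x1f]=0x72, mem[0x2a]=0x95, mem[0x16]=0x72, mem[0x20]=0x67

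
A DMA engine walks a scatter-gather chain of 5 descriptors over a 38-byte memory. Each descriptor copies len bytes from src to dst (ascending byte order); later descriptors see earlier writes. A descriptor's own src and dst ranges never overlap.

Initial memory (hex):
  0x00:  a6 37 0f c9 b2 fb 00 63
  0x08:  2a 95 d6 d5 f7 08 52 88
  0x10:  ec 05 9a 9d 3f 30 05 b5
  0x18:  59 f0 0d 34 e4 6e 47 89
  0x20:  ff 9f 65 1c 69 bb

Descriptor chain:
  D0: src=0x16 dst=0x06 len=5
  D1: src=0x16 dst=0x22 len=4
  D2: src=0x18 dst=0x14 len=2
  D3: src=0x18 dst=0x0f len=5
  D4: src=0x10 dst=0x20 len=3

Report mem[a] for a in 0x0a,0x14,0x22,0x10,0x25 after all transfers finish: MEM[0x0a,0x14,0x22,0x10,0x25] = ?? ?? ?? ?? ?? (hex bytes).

#0 dst[0x06+5] := {0x05,0xb5,0x59,0xf0,0x0d}
#1 dst[0x22+4] := {0x05,0xb5,0x59,0xf0}
#2 dst[0x14+2] := {0x59,0xf0}
#3 dst[0x0f+5] := {0x59,0xf0,0x0d,0x34,0xe4}
#4 dst[0x20+3] := {0xf0,0x0d,0x34}
query mem[0x0a]=0x0d, mem[0x14]=0x59, mem[0x22]=0x34, mem[0x10]=0xf0, mem[0x25]=0xf0

MEM[0x0a,0x14,0x22,0x10,0x25] = 0d 59 34 f0 f0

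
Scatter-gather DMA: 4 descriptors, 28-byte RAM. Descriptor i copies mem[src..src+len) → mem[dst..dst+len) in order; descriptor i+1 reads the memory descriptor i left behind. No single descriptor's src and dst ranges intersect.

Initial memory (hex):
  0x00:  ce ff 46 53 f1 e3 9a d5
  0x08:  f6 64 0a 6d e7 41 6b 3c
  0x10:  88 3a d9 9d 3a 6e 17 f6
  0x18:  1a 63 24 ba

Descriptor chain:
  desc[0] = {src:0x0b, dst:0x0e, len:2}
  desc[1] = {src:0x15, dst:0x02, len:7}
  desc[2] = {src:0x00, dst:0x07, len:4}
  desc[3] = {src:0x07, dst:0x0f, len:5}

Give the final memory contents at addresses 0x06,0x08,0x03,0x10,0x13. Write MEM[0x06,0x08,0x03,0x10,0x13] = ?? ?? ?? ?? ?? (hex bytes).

  after D0: wrote 2B at 0x0e = 6de7
  after D1: wrote 7B at 0x02 = 6e17f61a6324ba
  after D2: wrote 4B at 0x07 = ceff6e17
  after D3: wrote 5B at 0x0f = ceff6e176d
query mem[0x06]=0x63, mem[0x08]=0xff, mem[0x03]=0x17, mem[0x10]=0xff, mem[0x13]=0x6d

MEM[0x06,0x08,0x03,0x10,0x13] = 63 ff 17 ff 6d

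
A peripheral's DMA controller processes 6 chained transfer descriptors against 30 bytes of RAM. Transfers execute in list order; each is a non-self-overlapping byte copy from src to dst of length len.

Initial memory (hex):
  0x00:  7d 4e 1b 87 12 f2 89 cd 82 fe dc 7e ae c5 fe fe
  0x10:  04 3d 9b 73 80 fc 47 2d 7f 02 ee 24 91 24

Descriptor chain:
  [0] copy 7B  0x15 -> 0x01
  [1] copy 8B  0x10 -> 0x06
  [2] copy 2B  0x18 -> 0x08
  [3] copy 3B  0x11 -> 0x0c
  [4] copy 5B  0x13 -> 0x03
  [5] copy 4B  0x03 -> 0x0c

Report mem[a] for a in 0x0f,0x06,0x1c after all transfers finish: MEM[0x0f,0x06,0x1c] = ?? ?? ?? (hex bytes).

D0: mem[0x01..0x07] <- [fc 47 2d 7f 02 ee 24]
D1: mem[0x06..0x0d] <- [04 3d 9b 73 80 fc 47 2d]
D2: mem[0x08..0x09] <- [7f 02]
D3: mem[0x0c..0x0e] <- [3d 9b 73]
D4: mem[0x03..0x07] <- [73 80 fc 47 2d]
D5: mem[0x0c..0x0f] <- [73 80 fc 47]
query mem[0x0f]=0x47, mem[0x06]=0x47, mem[0x1c]=0x91

MEM[0x0f,0x06,0x1c] = 47 47 91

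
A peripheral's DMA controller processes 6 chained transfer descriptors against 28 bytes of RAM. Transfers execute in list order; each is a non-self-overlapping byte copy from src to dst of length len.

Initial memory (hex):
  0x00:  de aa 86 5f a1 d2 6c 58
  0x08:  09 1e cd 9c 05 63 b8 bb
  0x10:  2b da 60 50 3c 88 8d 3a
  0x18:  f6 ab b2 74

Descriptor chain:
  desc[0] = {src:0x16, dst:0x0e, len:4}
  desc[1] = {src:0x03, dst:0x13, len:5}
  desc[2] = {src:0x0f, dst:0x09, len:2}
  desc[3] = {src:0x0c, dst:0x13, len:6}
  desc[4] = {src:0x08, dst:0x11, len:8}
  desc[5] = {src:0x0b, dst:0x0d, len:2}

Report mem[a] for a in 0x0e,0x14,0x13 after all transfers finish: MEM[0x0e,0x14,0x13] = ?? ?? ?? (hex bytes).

#0 dst[0x0e+4] := {0x8d,0x3a,0xf6,0xab}
#1 dst[0x13+5] := {0x5f,0xa1,0xd2,0x6c,0x58}
#2 dst[0x09+2] := {0x3a,0xf6}
#3 dst[0x13+6] := {0x05,0x63,0x8d,0x3a,0xf6,0xab}
#4 dst[0x11+8] := {0x09,0x3a,0xf6,0x9c,0x05,0x63,0x8d,0x3a}
#5 dst[0x0d+2] := {0x9c,0x05}
query mem[0x0e]=0x05, mem[0x14]=0x9c, mem[0x13]=0xf6

MEM[0x0e,0x14,0x13] = 05 9c f6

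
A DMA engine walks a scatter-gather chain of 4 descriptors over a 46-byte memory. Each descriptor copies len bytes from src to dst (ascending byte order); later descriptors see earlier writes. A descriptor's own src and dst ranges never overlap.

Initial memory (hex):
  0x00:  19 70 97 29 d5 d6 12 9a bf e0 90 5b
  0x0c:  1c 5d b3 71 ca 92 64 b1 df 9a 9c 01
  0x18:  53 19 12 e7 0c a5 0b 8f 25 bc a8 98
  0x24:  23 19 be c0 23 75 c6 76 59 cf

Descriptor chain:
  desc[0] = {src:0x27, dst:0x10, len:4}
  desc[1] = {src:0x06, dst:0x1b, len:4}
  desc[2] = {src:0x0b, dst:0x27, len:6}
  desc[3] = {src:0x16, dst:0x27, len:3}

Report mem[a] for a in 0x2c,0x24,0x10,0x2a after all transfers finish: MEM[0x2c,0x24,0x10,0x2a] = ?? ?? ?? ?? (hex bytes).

MEM[0x2c,0x24,0x10,0x2a] = c0 23 c0 b3

#0 dst[0x10+4] := {0xc0,0x23,0x75,0xc6}
#1 dst[0x1b+4] := {0x12,0x9a,0xbf,0xe0}
#2 dst[0x27+6] := {0x5b,0x1c,0x5d,0xb3,0x71,0xc0}
#3 dst[0x27+3] := {0x9c,0x01,0x53}
query mem[0x2c]=0xc0, mem[0x24]=0x23, mem[0x10]=0xc0, mem[0x2a]=0xb3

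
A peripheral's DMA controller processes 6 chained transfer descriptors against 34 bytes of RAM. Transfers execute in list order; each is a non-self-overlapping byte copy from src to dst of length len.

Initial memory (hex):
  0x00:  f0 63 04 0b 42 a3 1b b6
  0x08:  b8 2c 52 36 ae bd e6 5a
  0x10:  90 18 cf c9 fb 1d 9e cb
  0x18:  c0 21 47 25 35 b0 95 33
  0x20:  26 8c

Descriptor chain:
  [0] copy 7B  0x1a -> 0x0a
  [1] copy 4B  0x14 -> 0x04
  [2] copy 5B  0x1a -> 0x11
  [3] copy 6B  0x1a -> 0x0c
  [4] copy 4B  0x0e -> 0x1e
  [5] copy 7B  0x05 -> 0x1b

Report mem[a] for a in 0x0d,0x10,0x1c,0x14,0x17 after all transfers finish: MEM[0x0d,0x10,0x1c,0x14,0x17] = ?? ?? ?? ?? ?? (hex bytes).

MEM[0x0d,0x10,0x1c,0x14,0x17] = 25 95 9e b0 cb

#0 dst[0x0a+7] := {0x47,0x25,0x35,0xb0,0x95,0x33,0x26}
#1 dst[0x04+4] := {0xfb,0x1d,0x9e,0xcb}
#2 dst[0x11+5] := {0x47,0x25,0x35,0xb0,0x95}
#3 dst[0x0c+6] := {0x47,0x25,0x35,0xb0,0x95,0x33}
#4 dst[0x1e+4] := {0x35,0xb0,0x95,0x33}
#5 dst[0x1b+7] := {0x1d,0x9e,0xcb,0xb8,0x2c,0x47,0x25}
query mem[0x0d]=0x25, mem[0x10]=0x95, mem[0x1c]=0x9e, mem[0x14]=0xb0, mem[0x17]=0xcb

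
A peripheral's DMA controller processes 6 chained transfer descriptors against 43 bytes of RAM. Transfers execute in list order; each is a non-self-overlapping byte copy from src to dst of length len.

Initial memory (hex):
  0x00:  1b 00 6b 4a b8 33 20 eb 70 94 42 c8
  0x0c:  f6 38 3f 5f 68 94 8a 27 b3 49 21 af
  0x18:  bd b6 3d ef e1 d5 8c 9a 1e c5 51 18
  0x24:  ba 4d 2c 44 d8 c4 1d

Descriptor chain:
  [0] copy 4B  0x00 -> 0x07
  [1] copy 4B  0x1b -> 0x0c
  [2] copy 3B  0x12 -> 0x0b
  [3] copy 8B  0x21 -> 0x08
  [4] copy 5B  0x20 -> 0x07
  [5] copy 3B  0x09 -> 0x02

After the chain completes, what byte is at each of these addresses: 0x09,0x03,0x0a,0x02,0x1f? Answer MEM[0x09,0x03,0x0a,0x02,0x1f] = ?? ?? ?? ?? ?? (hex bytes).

D0: mem[0x07..0x0a] <- [1b 00 6b 4a]
D1: mem[0x0c..0x0f] <- [ef e1 d5 8c]
D2: mem[0x0b..0x0d] <- [8a 27 b3]
D3: mem[0x08..0x0f] <- [c5 51 18 ba 4d 2c 44 d8]
D4: mem[0x07..0x0b] <- [1e c5 51 18 ba]
D5: mem[0x02..0x04] <- [51 18 ba]
query mem[0x09]=0x51, mem[0x03]=0x18, mem[0x0a]=0x18, mem[0x02]=0x51, mem[0x1f]=0x9a

MEM[0x09,0x03,0x0a,0x02,0x1f] = 51 18 18 51 9a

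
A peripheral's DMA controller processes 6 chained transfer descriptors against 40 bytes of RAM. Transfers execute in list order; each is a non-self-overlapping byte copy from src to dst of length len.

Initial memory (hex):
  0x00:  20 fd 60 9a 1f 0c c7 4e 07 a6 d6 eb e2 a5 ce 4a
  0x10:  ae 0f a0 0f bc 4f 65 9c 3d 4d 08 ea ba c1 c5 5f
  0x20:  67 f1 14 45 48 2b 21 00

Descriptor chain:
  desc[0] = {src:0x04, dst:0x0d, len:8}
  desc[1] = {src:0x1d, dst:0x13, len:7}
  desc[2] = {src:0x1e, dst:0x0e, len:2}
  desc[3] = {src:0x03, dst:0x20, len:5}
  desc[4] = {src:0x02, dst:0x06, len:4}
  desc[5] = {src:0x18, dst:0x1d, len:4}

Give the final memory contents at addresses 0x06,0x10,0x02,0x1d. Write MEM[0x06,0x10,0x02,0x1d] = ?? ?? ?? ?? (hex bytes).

MEM[0x06,0x10,0x02,0x1d] = 60 4e 60 14

#0 dst[0x0d+8] := {0x1f,0x0c,0xc7,0x4e,0x07,0xa6,0xd6,0xeb}
#1 dst[0x13+7] := {0xc1,0xc5,0x5f,0x67,0xf1,0x14,0x45}
#2 dst[0x0e+2] := {0xc5,0x5f}
#3 dst[0x20+5] := {0x9a,0x1f,0x0c,0xc7,0x4e}
#4 dst[0x06+4] := {0x60,0x9a,0x1f,0x0c}
#5 dst[0x1d+4] := {0x14,0x45,0x08,0xea}
query mem[0x06]=0x60, mem[0x10]=0x4e, mem[0x02]=0x60, mem[0x1d]=0x14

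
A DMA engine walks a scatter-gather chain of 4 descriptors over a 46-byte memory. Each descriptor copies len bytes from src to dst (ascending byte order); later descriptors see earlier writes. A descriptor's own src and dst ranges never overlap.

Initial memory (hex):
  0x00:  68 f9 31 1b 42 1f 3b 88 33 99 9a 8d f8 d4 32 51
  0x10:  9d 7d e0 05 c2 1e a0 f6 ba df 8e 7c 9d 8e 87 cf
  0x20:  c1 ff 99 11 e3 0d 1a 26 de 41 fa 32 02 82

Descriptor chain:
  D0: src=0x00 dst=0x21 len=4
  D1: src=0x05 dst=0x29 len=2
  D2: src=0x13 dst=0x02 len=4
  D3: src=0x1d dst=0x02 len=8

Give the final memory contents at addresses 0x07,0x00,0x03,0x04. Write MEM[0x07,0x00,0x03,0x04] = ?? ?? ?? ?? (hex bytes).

MEM[0x07,0x00,0x03,0x04] = f9 68 87 cf

  after D0: wrote 4B at 0x21 = 68f9311b
  after D1: wrote 2B at 0x29 = 1f3b
  after D2: wrote 4B at 0x02 = 05c21ea0
  after D3: wrote 8B at 0x02 = 8e87cfc168f9311b
query mem[0x07]=0xf9, mem[0x00]=0x68, mem[0x03]=0x87, mem[0x04]=0xcf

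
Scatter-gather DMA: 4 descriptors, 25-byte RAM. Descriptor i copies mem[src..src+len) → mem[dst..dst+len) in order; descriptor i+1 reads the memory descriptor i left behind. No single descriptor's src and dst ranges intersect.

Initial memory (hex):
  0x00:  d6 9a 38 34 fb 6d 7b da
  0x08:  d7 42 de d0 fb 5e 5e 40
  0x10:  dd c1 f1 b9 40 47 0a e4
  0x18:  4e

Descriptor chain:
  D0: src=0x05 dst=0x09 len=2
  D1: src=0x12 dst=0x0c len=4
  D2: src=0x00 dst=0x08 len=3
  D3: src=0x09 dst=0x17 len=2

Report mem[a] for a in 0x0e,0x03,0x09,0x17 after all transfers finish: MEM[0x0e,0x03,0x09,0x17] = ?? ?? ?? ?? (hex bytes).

#0 dst[0x09+2] := {0x6d,0x7b}
#1 dst[0x0c+4] := {0xf1,0xb9,0x40,0x47}
#2 dst[0x08+3] := {0xd6,0x9a,0x38}
#3 dst[0x17+2] := {0x9a,0x38}
query mem[0x0e]=0x40, mem[0x03]=0x34, mem[0x09]=0x9a, mem[0x17]=0x9a

MEM[0x0e,0x03,0x09,0x17] = 40 34 9a 9a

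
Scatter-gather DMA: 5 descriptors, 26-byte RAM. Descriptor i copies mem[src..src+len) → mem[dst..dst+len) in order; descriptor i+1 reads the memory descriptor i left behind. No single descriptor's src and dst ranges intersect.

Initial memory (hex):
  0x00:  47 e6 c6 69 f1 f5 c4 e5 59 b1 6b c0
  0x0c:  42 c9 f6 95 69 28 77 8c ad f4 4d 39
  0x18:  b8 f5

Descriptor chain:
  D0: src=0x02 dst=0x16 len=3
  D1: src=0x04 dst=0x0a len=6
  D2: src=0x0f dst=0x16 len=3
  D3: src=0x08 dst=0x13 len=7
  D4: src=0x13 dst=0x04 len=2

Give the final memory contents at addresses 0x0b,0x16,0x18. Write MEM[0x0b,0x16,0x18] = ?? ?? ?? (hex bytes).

  after D0: wrote 3B at 0x16 = c669f1
  after D1: wrote 6B at 0x0a = f1f5c4e559b1
  after D2: wrote 3B at 0x16 = b16928
  after D3: wrote 7B at 0x13 = 59b1f1f5c4e559
  after D4: wrote 2B at 0x04 = 59b1
query mem[0x0b]=0xf5, mem[0x16]=0xf5, mem[0x18]=0xe5

MEM[0x0b,0x16,0x18] = f5 f5 e5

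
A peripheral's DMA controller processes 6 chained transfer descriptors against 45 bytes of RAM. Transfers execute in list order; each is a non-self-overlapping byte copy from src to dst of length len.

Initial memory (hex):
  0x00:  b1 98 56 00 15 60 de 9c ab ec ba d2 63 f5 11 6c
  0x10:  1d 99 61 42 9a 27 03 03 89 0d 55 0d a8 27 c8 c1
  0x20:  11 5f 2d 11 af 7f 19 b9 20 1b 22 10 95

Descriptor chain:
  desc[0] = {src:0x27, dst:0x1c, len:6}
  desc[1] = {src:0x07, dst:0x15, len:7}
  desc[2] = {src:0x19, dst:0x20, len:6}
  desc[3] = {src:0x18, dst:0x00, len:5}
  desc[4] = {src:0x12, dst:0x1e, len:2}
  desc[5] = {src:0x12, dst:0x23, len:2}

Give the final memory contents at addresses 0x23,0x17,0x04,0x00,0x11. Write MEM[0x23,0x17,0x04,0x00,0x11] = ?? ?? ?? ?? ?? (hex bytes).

MEM[0x23,0x17,0x04,0x00,0x11] = 61 ec b9 ba 99

[0] 0x27->0x1c len=6 : b9 20 1b 22 10 95
[1] 0x07->0x15 len=7 : 9c ab ec ba d2 63 f5
[2] 0x19->0x20 len=6 : d2 63 f5 b9 20 1b
[3] 0x18->0x00 len=5 : ba d2 63 f5 b9
[4] 0x12->0x1e len=2 : 61 42
[5] 0x12->0x23 len=2 : 61 42
query mem[0x23]=0x61, mem[0x17]=0xec, mem[0x04]=0xb9, mem[0x00]=0xba, mem[0x11]=0x99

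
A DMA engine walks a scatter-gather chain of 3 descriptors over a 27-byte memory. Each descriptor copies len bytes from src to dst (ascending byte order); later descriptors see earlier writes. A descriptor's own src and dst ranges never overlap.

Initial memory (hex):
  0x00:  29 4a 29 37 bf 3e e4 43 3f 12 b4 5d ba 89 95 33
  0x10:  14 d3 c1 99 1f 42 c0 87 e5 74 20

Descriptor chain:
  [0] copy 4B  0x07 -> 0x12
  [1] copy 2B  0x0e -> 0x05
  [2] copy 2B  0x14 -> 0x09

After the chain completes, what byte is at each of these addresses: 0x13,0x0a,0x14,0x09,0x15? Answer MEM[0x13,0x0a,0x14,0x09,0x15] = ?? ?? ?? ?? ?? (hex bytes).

MEM[0x13,0x0a,0x14,0x09,0x15] = 3f b4 12 12 b4

  after D0: wrote 4B at 0x12 = 433f12b4
  after D1: wrote 2B at 0x05 = 9533
  after D2: wrote 2B at 0x09 = 12b4
query mem[0x13]=0x3f, mem[0x0a]=0xb4, mem[0x14]=0x12, mem[0x09]=0x12, mem[0x15]=0xb4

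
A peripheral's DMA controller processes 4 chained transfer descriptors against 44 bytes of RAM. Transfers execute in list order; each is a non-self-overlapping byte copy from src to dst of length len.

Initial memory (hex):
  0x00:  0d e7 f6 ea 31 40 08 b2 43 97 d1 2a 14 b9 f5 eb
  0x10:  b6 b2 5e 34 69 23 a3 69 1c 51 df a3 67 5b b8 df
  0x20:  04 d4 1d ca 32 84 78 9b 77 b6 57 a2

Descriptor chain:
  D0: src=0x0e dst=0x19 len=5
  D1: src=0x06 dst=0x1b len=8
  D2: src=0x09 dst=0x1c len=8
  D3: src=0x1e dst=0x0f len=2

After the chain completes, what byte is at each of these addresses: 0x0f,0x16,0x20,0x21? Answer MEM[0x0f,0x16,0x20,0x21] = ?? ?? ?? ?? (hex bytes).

D0: mem[0x19..0x1d] <- [f5 eb b6 b2 5e]
D1: mem[0x1b..0x22] <- [08 b2 43 97 d1 2a 14 b9]
D2: mem[0x1c..0x23] <- [97 d1 2a 14 b9 f5 eb b6]
D3: mem[0x0f..0x10] <- [2a 14]
query mem[0x0f]=0x2a, mem[0x16]=0xa3, mem[0x20]=0xb9, mem[0x21]=0xf5

MEM[0x0f,0x16,0x20,0x21] = 2a a3 b9 f5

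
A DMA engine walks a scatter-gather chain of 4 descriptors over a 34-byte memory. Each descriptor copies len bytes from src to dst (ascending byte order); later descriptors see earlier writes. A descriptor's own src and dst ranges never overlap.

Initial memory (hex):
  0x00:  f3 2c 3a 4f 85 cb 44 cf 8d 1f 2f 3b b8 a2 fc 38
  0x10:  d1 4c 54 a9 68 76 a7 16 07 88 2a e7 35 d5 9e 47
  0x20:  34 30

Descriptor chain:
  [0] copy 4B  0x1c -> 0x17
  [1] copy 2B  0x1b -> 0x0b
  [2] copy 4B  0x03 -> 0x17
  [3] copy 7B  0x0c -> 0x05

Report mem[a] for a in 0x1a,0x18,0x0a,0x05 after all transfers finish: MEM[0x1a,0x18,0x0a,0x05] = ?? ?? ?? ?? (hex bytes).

MEM[0x1a,0x18,0x0a,0x05] = 44 85 4c 35

D0: mem[0x17..0x1a] <- [35 d5 9e 47]
D1: mem[0x0b..0x0c] <- [e7 35]
D2: mem[0x17..0x1a] <- [4f 85 cb 44]
D3: mem[0x05..0x0b] <- [35 a2 fc 38 d1 4c 54]
query mem[0x1a]=0x44, mem[0x18]=0x85, mem[0x0a]=0x4c, mem[0x05]=0x35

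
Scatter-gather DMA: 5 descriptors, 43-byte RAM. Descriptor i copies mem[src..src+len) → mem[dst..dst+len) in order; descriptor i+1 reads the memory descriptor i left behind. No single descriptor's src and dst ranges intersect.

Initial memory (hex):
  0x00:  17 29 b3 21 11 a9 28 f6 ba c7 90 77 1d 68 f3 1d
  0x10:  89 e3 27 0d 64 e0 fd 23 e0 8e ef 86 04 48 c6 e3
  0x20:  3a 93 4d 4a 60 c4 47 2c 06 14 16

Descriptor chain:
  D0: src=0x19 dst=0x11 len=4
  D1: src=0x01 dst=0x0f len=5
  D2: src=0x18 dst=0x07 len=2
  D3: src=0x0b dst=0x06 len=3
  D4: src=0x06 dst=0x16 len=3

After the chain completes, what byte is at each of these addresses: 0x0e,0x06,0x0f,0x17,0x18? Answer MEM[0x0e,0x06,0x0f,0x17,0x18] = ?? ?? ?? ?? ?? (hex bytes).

D0: mem[0x11..0x14] <- [8e ef 86 04]
D1: mem[0x0f..0x13] <- [29 b3 21 11 a9]
D2: mem[0x07..0x08] <- [e0 8e]
D3: mem[0x06..0x08] <- [77 1d 68]
D4: mem[0x16..0x18] <- [77 1d 68]
query mem[0x0e]=0xf3, mem[0x06]=0x77, mem[0x0f]=0x29, mem[0x17]=0x1d, mem[0x18]=0x68

MEM[0x0e,0x06,0x0f,0x17,0x18] = f3 77 29 1d 68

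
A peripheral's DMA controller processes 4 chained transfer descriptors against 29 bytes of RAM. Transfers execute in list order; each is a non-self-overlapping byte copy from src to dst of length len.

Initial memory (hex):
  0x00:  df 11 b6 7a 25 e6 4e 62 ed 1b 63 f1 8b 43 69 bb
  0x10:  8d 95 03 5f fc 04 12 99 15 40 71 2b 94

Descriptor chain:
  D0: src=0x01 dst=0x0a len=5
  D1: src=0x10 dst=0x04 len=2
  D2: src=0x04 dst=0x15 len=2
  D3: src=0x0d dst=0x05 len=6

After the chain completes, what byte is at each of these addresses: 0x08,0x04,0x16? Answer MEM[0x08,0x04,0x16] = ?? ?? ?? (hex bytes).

  after D0: wrote 5B at 0x0a = 11b67a25e6
  after D1: wrote 2B at 0x04 = 8d95
  after D2: wrote 2B at 0x15 = 8d95
  after D3: wrote 6B at 0x05 = 25e6bb8d9503
query mem[0x08]=0x8d, mem[0x04]=0x8d, mem[0x16]=0x95

MEM[0x08,0x04,0x16] = 8d 8d 95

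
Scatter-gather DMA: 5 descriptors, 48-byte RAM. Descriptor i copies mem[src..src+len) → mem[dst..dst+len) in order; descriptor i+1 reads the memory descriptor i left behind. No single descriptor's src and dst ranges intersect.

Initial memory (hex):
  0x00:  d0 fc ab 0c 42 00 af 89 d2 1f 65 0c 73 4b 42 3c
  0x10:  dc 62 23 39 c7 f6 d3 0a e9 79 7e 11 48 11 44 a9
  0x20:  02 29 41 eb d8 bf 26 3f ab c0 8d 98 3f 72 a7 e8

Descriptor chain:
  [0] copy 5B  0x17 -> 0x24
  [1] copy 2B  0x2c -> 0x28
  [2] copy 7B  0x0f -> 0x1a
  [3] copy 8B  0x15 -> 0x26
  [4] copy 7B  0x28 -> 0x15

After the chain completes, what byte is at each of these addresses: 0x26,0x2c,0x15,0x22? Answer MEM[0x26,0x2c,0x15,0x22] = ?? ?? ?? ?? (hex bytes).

D0: mem[0x24..0x28] <- [0a e9 79 7e 11]
D1: mem[0x28..0x29] <- [3f 72]
D2: mem[0x1a..0x20] <- [3c dc 62 23 39 c7 f6]
D3: mem[0x26..0x2d] <- [f6 d3 0a e9 79 3c dc 62]
D4: mem[0x15..0x1b] <- [0a e9 79 3c dc 62 a7]
query mem[0x26]=0xf6, mem[0x2c]=0xdc, mem[0x15]=0x0a, mem[0x22]=0x41

MEM[0x26,0x2c,0x15,0x22] = f6 dc 0a 41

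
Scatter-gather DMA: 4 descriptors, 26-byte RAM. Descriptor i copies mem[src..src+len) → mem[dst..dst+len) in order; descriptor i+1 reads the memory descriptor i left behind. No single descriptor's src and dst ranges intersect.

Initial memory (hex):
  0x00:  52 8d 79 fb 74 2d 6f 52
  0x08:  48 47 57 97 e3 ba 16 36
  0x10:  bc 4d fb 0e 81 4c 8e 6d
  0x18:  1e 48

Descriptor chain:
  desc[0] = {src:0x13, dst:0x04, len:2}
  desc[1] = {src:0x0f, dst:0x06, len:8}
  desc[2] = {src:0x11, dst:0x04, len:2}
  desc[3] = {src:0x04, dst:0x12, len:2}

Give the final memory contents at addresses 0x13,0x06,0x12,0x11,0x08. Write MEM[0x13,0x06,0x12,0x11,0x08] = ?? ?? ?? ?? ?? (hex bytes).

MEM[0x13,0x06,0x12,0x11,0x08] = fb 36 4d 4d 4d

[0] 0x13->0x04 len=2 : 0e 81
[1] 0x0f->0x06 len=8 : 36 bc 4d fb 0e 81 4c 8e
[2] 0x11->0x04 len=2 : 4d fb
[3] 0x04->0x12 len=2 : 4d fb
query mem[0x13]=0xfb, mem[0x06]=0x36, mem[0x12]=0x4d, mem[0x11]=0x4d, mem[0x08]=0x4d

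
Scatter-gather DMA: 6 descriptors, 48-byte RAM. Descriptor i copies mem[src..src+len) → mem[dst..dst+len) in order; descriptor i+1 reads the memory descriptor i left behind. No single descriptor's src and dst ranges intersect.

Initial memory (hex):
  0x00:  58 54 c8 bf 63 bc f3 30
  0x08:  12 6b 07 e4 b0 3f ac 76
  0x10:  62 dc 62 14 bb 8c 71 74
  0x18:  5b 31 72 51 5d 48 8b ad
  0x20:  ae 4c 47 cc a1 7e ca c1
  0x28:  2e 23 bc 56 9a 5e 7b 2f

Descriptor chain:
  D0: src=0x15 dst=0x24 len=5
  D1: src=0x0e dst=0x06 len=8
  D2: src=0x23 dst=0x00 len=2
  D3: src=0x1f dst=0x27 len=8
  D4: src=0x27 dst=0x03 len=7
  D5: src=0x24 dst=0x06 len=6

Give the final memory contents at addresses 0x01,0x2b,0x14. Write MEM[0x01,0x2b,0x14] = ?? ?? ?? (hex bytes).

MEM[0x01,0x2b,0x14] = 8c cc bb

D0: mem[0x24..0x28] <- [8c 71 74 5b 31]
D1: mem[0x06..0x0d] <- [ac 76 62 dc 62 14 bb 8c]
D2: mem[0x00..0x01] <- [cc 8c]
D3: mem[0x27..0x2e] <- [ad ae 4c 47 cc 8c 71 74]
D4: mem[0x03..0x09] <- [ad ae 4c 47 cc 8c 71]
D5: mem[0x06..0x0b] <- [8c 71 74 ad ae 4c]
query mem[0x01]=0x8c, mem[0x2b]=0xcc, mem[0x14]=0xbb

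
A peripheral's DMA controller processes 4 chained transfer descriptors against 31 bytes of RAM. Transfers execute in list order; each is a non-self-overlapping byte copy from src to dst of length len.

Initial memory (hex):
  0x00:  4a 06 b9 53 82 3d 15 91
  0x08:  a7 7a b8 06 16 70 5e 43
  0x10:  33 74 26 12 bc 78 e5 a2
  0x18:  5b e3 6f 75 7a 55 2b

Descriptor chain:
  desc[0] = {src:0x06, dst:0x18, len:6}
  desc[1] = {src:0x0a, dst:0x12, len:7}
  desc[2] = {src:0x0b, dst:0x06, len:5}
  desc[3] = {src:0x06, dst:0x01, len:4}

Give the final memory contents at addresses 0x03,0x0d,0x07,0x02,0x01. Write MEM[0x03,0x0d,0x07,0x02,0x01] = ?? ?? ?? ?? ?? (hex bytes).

D0: mem[0x18..0x1d] <- [15 91 a7 7a b8 06]
D1: mem[0x12..0x18] <- [b8 06 16 70 5e 43 33]
D2: mem[0x06..0x0a] <- [06 16 70 5e 43]
D3: mem[0x01..0x04] <- [06 16 70 5e]
query mem[0x03]=0x70, mem[0x0d]=0x70, mem[0x07]=0x16, mem[0x02]=0x16, mem[0x01]=0x06

MEM[0x03,0x0d,0x07,0x02,0x01] = 70 70 16 16 06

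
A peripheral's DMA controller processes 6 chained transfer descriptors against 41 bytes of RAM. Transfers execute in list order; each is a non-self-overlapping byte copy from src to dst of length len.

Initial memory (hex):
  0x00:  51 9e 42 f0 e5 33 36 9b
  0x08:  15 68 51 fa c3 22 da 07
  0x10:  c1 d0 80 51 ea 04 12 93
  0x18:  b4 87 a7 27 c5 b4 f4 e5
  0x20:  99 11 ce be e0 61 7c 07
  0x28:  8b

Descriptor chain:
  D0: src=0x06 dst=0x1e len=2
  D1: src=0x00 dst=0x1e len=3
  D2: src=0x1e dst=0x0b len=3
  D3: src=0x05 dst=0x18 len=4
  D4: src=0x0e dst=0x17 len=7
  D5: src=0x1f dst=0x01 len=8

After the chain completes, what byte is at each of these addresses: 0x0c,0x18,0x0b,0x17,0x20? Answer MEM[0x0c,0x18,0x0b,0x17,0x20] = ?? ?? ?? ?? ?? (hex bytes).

MEM[0x0c,0x18,0x0b,0x17,0x20] = 9e 07 51 da 42

  after D0: wrote 2B at 0x1e = 369b
  after D1: wrote 3B at 0x1e = 519e42
  after D2: wrote 3B at 0x0b = 519e42
  after D3: wrote 4B at 0x18 = 33369b15
  after D4: wrote 7B at 0x17 = da07c1d08051ea
  after D5: wrote 8B at 0x01 = 9e4211cebee0617c
query mem[0x0c]=0x9e, mem[0x18]=0x07, mem[0x0b]=0x51, mem[0x17]=0xda, mem[0x20]=0x42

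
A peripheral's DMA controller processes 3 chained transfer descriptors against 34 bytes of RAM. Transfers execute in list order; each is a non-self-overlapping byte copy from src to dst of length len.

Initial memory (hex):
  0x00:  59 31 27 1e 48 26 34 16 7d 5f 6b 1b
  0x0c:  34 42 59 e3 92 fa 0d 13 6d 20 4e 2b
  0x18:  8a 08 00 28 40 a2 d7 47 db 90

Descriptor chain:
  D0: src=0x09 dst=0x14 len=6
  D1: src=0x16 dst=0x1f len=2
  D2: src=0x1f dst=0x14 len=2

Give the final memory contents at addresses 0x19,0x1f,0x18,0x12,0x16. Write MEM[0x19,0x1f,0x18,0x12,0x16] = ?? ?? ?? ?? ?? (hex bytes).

[0] 0x09->0x14 len=6 : 5f 6b 1b 34 42 59
[1] 0x16->0x1f len=2 : 1b 34
[2] 0x1f->0x14 len=2 : 1b 34
query mem[0x19]=0x59, mem[0x1f]=0x1b, mem[0x18]=0x42, mem[0x12]=0x0d, mem[0x16]=0x1b

MEM[0x19,0x1f,0x18,0x12,0x16] = 59 1b 42 0d 1b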